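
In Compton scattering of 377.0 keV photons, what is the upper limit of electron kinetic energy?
224.7101 keV

Maximum energy transfer occurs at θ = 180° (backscattering).

Initial photon: E₀ = 377.0 keV → λ₀ = 3.2887 pm

Maximum Compton shift (at 180°):
Δλ_max = 2λ_C = 2 × 2.4263 = 4.8526 pm

Final wavelength:
λ' = 3.2887 + 4.8526 = 8.1413 pm

Minimum photon energy (maximum energy to electron):
E'_min = hc/λ' = 152.2899 keV

Maximum electron kinetic energy:
K_max = E₀ - E'_min = 377.0000 - 152.2899 = 224.7101 keV

(Intermediate values are shown rounded; full precision is carried through to the final answer.)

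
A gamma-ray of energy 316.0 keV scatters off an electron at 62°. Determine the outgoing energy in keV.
237.9380 keV

First convert energy to wavelength:
λ = hc/E, with hc ≈ 1239.842 keV·pm (i.e. 1239.842 eV·nm)

For E = 316.0 keV = 316000 eV:
λ = 1239.842 keV·pm / 316.0 keV
λ = 3.9236 pm

Calculate the Compton shift:
Δλ = λ_C(1 - cos(62°)) = 2.4263 × 0.5305
Δλ = 1.2872 pm

Final wavelength:
λ' = 3.9236 + 1.2872 = 5.2108 pm

Final energy:
E' = hc/λ' = 1239.842 / 5.2108 = 237.9380 keV

(Intermediate values are shown rounded; full precision is carried through to the final answer.)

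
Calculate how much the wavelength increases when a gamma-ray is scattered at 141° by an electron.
4.3119 pm

Using the Compton scattering formula:
Δλ = λ_C(1 - cos θ)

where λ_C = h/(m_e·c) ≈ 2.4263 pm is the Compton wavelength of an electron.

For θ = 141°:
cos(141°) = -0.7771
1 - cos(141°) = 1.7771

Δλ = 2.4263 × 1.7771
Δλ = 4.3119 pm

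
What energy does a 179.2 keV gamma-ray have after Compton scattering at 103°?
125.3521 keV

First convert energy to wavelength:
λ = hc/E, with hc ≈ 1239.842 keV·pm (i.e. 1239.842 eV·nm)

For E = 179.2 keV = 179200 eV:
λ = 1239.842 keV·pm / 179.2 keV
λ = 6.9188 pm

Calculate the Compton shift:
Δλ = λ_C(1 - cos(103°)) = 2.4263 × 1.2250
Δλ = 2.9721 pm

Final wavelength:
λ' = 6.9188 + 2.9721 = 9.8909 pm

Final energy:
E' = hc/λ' = 1239.842 / 9.8909 = 125.3521 keV

(Intermediate values are shown rounded; full precision is carried through to the final answer.)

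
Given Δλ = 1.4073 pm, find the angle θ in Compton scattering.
65.17°

From the Compton formula Δλ = λ_C(1 - cos θ), we can solve for θ:

cos θ = 1 - Δλ/λ_C

Given:
- Δλ = 1.4073 pm
- λ_C = h/(m_e·c) ≈ 2.42631024 pm

cos θ = 1 - 1.4073/2.42631024
cos θ = 1 - 0.580017
cos θ = 0.419983

θ = arccos(0.419983)
θ = 65.17°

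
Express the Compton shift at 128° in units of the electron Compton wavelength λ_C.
1.6157 λ_C

The Compton shift formula is:
Δλ = λ_C(1 - cos θ)

Dividing both sides by λ_C:
Δλ/λ_C = 1 - cos θ

For θ = 128°:
Δλ/λ_C = 1 - cos(128°)
Δλ/λ_C = 1 - -0.6157
Δλ/λ_C = 1.6157

This means the shift is 1.6157 × λ_C = 3.9201 pm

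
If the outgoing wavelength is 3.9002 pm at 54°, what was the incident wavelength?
2.9000 pm

From λ' = λ + Δλ, we have λ = λ' - Δλ

First calculate the Compton shift:
Δλ = λ_C(1 - cos θ)
Δλ = 2.4263 × (1 - cos(54°))
Δλ = 2.4263 × 0.4122
Δλ = 1.0002 pm

Initial wavelength:
λ = λ' - Δλ
λ = 3.9002 - 1.0002
λ = 2.9000 pm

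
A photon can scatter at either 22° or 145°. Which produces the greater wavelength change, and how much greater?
145° produces the larger shift by a factor of 24.983

Calculate both shifts using Δλ = λ_C(1 - cos θ):

For θ₁ = 22°:
Δλ₁ = 2.4263 × (1 - cos(22°))
Δλ₁ = 2.4263 × 0.0728
Δλ₁ = 0.1767 pm

For θ₂ = 145°:
Δλ₂ = 2.4263 × (1 - cos(145°))
Δλ₂ = 2.4263 × 1.8192
Δλ₂ = 4.4138 pm

The 145° angle produces the larger shift.
Ratio: 4.4138/0.1767 = 24.983

(Intermediate values are shown rounded; full precision is carried through to the final answer.)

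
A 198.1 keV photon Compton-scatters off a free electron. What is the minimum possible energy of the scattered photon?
111.5840 keV (at θ = 180°)

The scattered photon has minimum energy when its wavelength is maximum, i.e., when the Compton shift Δλ = λ_C(1 − cos θ) is maximum. This occurs at θ = 180° (backscattering), giving Δλ_max = 2λ_C = 4.8526 pm.

Initial wavelength: λ₀ = hc/E₀ = 6.2587 pm
Maximum final wavelength: λ'_max = λ₀ + 2λ_C = 6.2587 + 4.8526 = 11.1113 pm
Minimum final energy: E'_min = hc/λ'_max = 111.5840 keV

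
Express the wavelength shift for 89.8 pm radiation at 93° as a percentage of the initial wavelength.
2.8433%

Calculate the Compton shift:
Δλ = λ_C(1 - cos(93°))
Δλ = 2.4263 × (1 - cos(93°))
Δλ = 2.4263 × 1.0523
Δλ = 2.5533 pm

Percentage change:
(Δλ/λ₀) × 100 = (2.5533/89.8) × 100
= 2.8433%

(Intermediate values are shown rounded; full precision is carried through to the final answer.)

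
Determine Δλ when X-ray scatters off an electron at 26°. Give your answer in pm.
0.2456 pm

Using the Compton scattering formula:
Δλ = λ_C(1 - cos θ)

where λ_C = h/(m_e·c) ≈ 2.4263 pm is the Compton wavelength of an electron.

For θ = 26°:
cos(26°) = 0.8988
1 - cos(26°) = 0.1012

Δλ = 2.4263 × 0.1012
Δλ = 0.2456 pm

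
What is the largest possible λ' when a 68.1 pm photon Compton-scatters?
72.9526 pm (at θ = 180°)

The Compton shift is Δλ = λ_C(1 − cos θ).

Since cos θ ranges from −1 to 1, the factor (1 − cos θ) ranges from 0 to 2; the maximum shift occurs at θ = 180° (backscattering):
Δλ_max = 2λ_C = 2 × 2.4263 pm = 4.8526 pm

Maximum scattered wavelength:
λ'_max = λ₀ + Δλ_max = 68.1 + 4.8526 = 72.9526 pm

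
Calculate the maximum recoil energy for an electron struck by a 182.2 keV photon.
75.8439 keV

Maximum energy transfer occurs at θ = 180° (backscattering).

Initial photon: E₀ = 182.2 keV → λ₀ = 6.8048 pm

Maximum Compton shift (at 180°):
Δλ_max = 2λ_C = 2 × 2.4263 = 4.8526 pm

Final wavelength:
λ' = 6.8048 + 4.8526 = 11.6575 pm

Minimum photon energy (maximum energy to electron):
E'_min = hc/λ' = 106.3561 keV

Maximum electron kinetic energy:
K_max = E₀ - E'_min = 182.2000 - 106.3561 = 75.8439 keV

(Intermediate values are shown rounded; full precision is carried through to the final answer.)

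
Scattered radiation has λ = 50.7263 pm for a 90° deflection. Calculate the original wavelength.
48.3000 pm

From λ' = λ + Δλ, we have λ = λ' - Δλ

First calculate the Compton shift:
Δλ = λ_C(1 - cos θ)
Δλ = 2.4263 × (1 - cos(90°))
Δλ = 2.4263 × 1.0000
Δλ = 2.4263 pm

Initial wavelength:
λ = λ' - Δλ
λ = 50.7263 - 2.4263
λ = 48.3000 pm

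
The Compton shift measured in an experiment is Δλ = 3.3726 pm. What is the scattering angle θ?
112.96°

From the Compton formula Δλ = λ_C(1 - cos θ), we can solve for θ:

cos θ = 1 - Δλ/λ_C

Given:
- Δλ = 3.3726 pm
- λ_C = h/(m_e·c) ≈ 2.42631024 pm

cos θ = 1 - 3.3726/2.42631024
cos θ = 1 - 1.390012
cos θ = -0.390012

θ = arccos(-0.390012)
θ = 112.96°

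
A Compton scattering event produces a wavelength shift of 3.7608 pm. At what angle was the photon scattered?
123.37°

From the Compton formula Δλ = λ_C(1 - cos θ), we can solve for θ:

cos θ = 1 - Δλ/λ_C

Given:
- Δλ = 3.7608 pm
- λ_C = h/(m_e·c) ≈ 2.42631024 pm

cos θ = 1 - 3.7608/2.42631024
cos θ = 1 - 1.550008
cos θ = -0.550008

θ = arccos(-0.550008)
θ = 123.37°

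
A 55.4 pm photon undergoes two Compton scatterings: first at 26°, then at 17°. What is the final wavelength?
55.7516 pm

Apply Compton shift twice:

First scattering at θ₁ = 26°:
Δλ₁ = λ_C(1 - cos(26°))
Δλ₁ = 2.4263 × 0.1012
Δλ₁ = 0.2456 pm

After first scattering:
λ₁ = 55.4 + 0.2456 = 55.6456 pm

Second scattering at θ₂ = 17°:
Δλ₂ = λ_C(1 - cos(17°))
Δλ₂ = 2.4263 × 0.0437
Δλ₂ = 0.1060 pm

Final wavelength:
λ₂ = 55.6456 + 0.1060 = 55.7516 pm

Total shift: Δλ_total = 0.2456 + 0.1060 = 0.3516 pm

(Intermediate values are shown rounded; full precision is carried through to the final answer.)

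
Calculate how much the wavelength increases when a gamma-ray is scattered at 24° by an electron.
0.2098 pm

Using the Compton scattering formula:
Δλ = λ_C(1 - cos θ)

where λ_C = h/(m_e·c) ≈ 2.4263 pm is the Compton wavelength of an electron.

For θ = 24°:
cos(24°) = 0.9135
1 - cos(24°) = 0.0865

Δλ = 2.4263 × 0.0865
Δλ = 0.2098 pm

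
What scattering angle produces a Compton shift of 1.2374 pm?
60.66°

From the Compton formula Δλ = λ_C(1 - cos θ), we can solve for θ:

cos θ = 1 - Δλ/λ_C

Given:
- Δλ = 1.2374 pm
- λ_C = h/(m_e·c) ≈ 2.42631024 pm

cos θ = 1 - 1.2374/2.42631024
cos θ = 1 - 0.509992
cos θ = 0.490008

θ = arccos(0.490008)
θ = 60.66°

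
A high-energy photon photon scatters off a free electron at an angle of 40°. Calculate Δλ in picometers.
0.5676 pm

Using the Compton scattering formula:
Δλ = λ_C(1 - cos θ)

where λ_C = h/(m_e·c) ≈ 2.4263 pm is the Compton wavelength of an electron.

For θ = 40°:
cos(40°) = 0.7660
1 - cos(40°) = 0.2340

Δλ = 2.4263 × 0.2340
Δλ = 0.5676 pm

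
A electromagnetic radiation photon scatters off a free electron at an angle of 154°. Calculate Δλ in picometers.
4.6071 pm

Using the Compton scattering formula:
Δλ = λ_C(1 - cos θ)

where λ_C = h/(m_e·c) ≈ 2.4263 pm is the Compton wavelength of an electron.

For θ = 154°:
cos(154°) = -0.8988
1 - cos(154°) = 1.8988

Δλ = 2.4263 × 1.8988
Δλ = 4.6071 pm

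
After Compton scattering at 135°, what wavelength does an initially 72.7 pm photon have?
76.8420 pm

Using the Compton formula: λ' = λ + λ_C(1 − cos θ)

For θ = 135°, cos θ = -√2/2 (exact) ≈ -0.7071, so:
1 − cos 135° = 1 − (-√2/2) ≈ 1.7071

Δλ = λ_C × 1.7071 = 2.4263 × 1.7071 = 4.1420 pm

λ' = 72.7 + 4.1420 = 76.8420 pm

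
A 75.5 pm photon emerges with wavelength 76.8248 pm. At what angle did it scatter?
63.00°

First find the wavelength shift:
Δλ = λ' - λ = 76.8248 - 75.5 = 1.3248 pm

Using Δλ = λ_C(1 - cos θ), with λ_C = h/(m_e·c) ≈ 2.42631024 pm:
cos θ = 1 - Δλ/λ_C
cos θ = 1 - 1.3248/2.42631024
cos θ = 0.453986

θ = arccos(0.453986)
θ = 63.00°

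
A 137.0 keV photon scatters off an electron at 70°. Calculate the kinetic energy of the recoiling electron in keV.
20.5436 keV

By energy conservation: K_e = E_initial - E_final

First find the scattered photon energy:
Initial wavelength: λ = hc/E = 9.0499 pm
Compton shift: Δλ = λ_C(1 - cos(70°)) = 1.5965 pm
Final wavelength: λ' = 9.0499 + 1.5965 = 10.6464 pm
Final photon energy: E' = hc/λ' = 116.4564 keV

Electron kinetic energy:
K_e = E - E' = 137.0000 - 116.4564 = 20.5436 keV

(Intermediate values are shown rounded; full precision is carried through to the final answer.)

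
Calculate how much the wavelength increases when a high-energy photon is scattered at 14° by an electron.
0.0721 pm

Using the Compton scattering formula:
Δλ = λ_C(1 - cos θ)

where λ_C = h/(m_e·c) ≈ 2.4263 pm is the Compton wavelength of an electron.

For θ = 14°:
cos(14°) = 0.9703
1 - cos(14°) = 0.0297

Δλ = 2.4263 × 0.0297
Δλ = 0.0721 pm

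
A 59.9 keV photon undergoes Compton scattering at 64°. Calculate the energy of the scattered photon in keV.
56.2001 keV

First convert energy to wavelength:
λ = hc/E, with hc ≈ 1239.842 keV·pm (i.e. 1239.842 eV·nm)

For E = 59.9 keV = 59900 eV:
λ = 1239.842 keV·pm / 59.9 keV
λ = 20.6985 pm

Calculate the Compton shift:
Δλ = λ_C(1 - cos(64°)) = 2.4263 × 0.5616
Δλ = 1.3627 pm

Final wavelength:
λ' = 20.6985 + 1.3627 = 22.0612 pm

Final energy:
E' = hc/λ' = 1239.842 / 22.0612 = 56.2001 keV

(Intermediate values are shown rounded; full precision is carried through to the final answer.)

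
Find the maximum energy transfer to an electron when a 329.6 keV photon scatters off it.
185.6713 keV

Maximum energy transfer occurs at θ = 180° (backscattering).

Initial photon: E₀ = 329.6 keV → λ₀ = 3.7617 pm

Maximum Compton shift (at 180°):
Δλ_max = 2λ_C = 2 × 2.4263 = 4.8526 pm

Final wavelength:
λ' = 3.7617 + 4.8526 = 8.6143 pm

Minimum photon energy (maximum energy to electron):
E'_min = hc/λ' = 143.9287 keV

Maximum electron kinetic energy:
K_max = E₀ - E'_min = 329.6000 - 143.9287 = 185.6713 keV

(Intermediate values are shown rounded; full precision is carried through to the final answer.)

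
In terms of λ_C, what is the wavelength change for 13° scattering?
0.0256 λ_C

The Compton shift formula is:
Δλ = λ_C(1 - cos θ)

Dividing both sides by λ_C:
Δλ/λ_C = 1 - cos θ

For θ = 13°:
Δλ/λ_C = 1 - cos(13°)
Δλ/λ_C = 1 - 0.9744
Δλ/λ_C = 0.0256

This means the shift is 0.0256 × λ_C = 0.0622 pm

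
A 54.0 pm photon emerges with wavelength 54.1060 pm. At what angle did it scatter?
17.00°

First find the wavelength shift:
Δλ = λ' - λ = 54.1060 - 54.0 = 0.1060 pm

Using Δλ = λ_C(1 - cos θ), with λ_C = h/(m_e·c) ≈ 2.42631024 pm:
cos θ = 1 - Δλ/λ_C
cos θ = 1 - 0.1060/2.42631024
cos θ = 0.956312

θ = arccos(0.956312)
θ = 17.00°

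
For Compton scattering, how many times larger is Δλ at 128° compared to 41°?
128° produces the larger shift by a factor of 6.587

Calculate both shifts using Δλ = λ_C(1 - cos θ):

For θ₁ = 41°:
Δλ₁ = 2.4263 × (1 - cos(41°))
Δλ₁ = 2.4263 × 0.2453
Δλ₁ = 0.5952 pm

For θ₂ = 128°:
Δλ₂ = 2.4263 × (1 - cos(128°))
Δλ₂ = 2.4263 × 1.6157
Δλ₂ = 3.9201 pm

The 128° angle produces the larger shift.
Ratio: 3.9201/0.5952 = 6.587

(Intermediate values are shown rounded; full precision is carried through to the final answer.)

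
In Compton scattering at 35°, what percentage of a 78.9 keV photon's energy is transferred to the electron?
0.0272 (or 2.72%)

Calculate initial and final photon energies:

Initial: E₀ = 78.9 keV → λ₀ = 15.7141 pm
Compton shift: Δλ = 0.4388 pm
Final wavelength: λ' = 16.1529 pm
Final energy: E' = 76.7567 keV

Fractional energy loss:
(E₀ - E')/E₀ = (78.9000 - 76.7567)/78.9000
= 2.1433/78.9000
= 0.0272
= 2.72%

(Intermediate values are shown rounded; full precision is carried through to the final answer.)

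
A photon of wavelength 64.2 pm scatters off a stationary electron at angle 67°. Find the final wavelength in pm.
65.6783 pm

Using the Compton scattering formula:
λ' = λ + Δλ = λ + λ_C(1 - cos θ)

Given:
- Initial wavelength λ = 64.2 pm
- Scattering angle θ = 67°
- Compton wavelength λ_C ≈ 2.4263 pm

Calculate the shift:
Δλ = 2.4263 × (1 - cos(67°))
Δλ = 2.4263 × 0.6093
Δλ = 1.4783 pm

Final wavelength:
λ' = 64.2 + 1.4783 = 65.6783 pm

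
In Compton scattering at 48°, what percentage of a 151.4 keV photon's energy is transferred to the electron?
0.0893 (or 8.93%)

Calculate initial and final photon energies:

Initial: E₀ = 151.4 keV → λ₀ = 8.1892 pm
Compton shift: Δλ = 0.8028 pm
Final wavelength: λ' = 8.9920 pm
Final energy: E' = 137.8832 keV

Fractional energy loss:
(E₀ - E')/E₀ = (151.4000 - 137.8832)/151.4000
= 13.5168/151.4000
= 0.0893
= 8.93%

(Intermediate values are shown rounded; full precision is carried through to the final answer.)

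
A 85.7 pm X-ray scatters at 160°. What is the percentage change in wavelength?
5.4916%

Calculate the Compton shift:
Δλ = λ_C(1 - cos(160°))
Δλ = 2.4263 × (1 - cos(160°))
Δλ = 2.4263 × 1.9397
Δλ = 4.7063 pm

Percentage change:
(Δλ/λ₀) × 100 = (4.7063/85.7) × 100
= 5.4916%

(Intermediate values are shown rounded; full precision is carried through to the final answer.)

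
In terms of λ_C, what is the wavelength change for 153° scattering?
1.8910 λ_C

The Compton shift formula is:
Δλ = λ_C(1 - cos θ)

Dividing both sides by λ_C:
Δλ/λ_C = 1 - cos θ

For θ = 153°:
Δλ/λ_C = 1 - cos(153°)
Δλ/λ_C = 1 - -0.8910
Δλ/λ_C = 1.8910

This means the shift is 1.8910 × λ_C = 4.5882 pm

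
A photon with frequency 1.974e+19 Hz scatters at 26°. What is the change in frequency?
3.141e+17 Hz (decrease)

Convert frequency to wavelength (c = 299792458 m/s):
λ₀ = c/f₀ = 299792458/1.974e+19 = 1.5187055e-11 m = 15.1871 pm

Calculate Compton shift:
Δλ = λ_C(1 - cos(26°)) = 0.2456 pm

Final wavelength:
λ' = λ₀ + Δλ = 15.1871 + 0.2456 = 15.4326 pm

Final frequency:
f' = c/λ' = 299792458/1.5432612e-11 = 1.9425906e+19 Hz

Frequency shift (decrease):
Δf = f₀ - f' = 1.974e+19 - 1.9425906e+19 = 3.141e+17 Hz

(Intermediate values are shown rounded; full precision is carried through to the final answer.)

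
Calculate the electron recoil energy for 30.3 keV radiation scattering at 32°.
0.2706 keV

By energy conservation: K_e = E_initial - E_final

First find the scattered photon energy:
Initial wavelength: λ = hc/E = 40.9189 pm
Compton shift: Δλ = λ_C(1 - cos(32°)) = 0.3687 pm
Final wavelength: λ' = 40.9189 + 0.3687 = 41.2876 pm
Final photon energy: E' = hc/λ' = 30.0294 keV

Electron kinetic energy:
K_e = E - E' = 30.3000 - 30.0294 = 0.2706 keV

(Intermediate values are shown rounded; full precision is carried through to the final answer.)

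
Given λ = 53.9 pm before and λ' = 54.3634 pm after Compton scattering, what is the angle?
36.00°

First find the wavelength shift:
Δλ = λ' - λ = 54.3634 - 53.9 = 0.4634 pm

Using Δλ = λ_C(1 - cos θ), with λ_C = h/(m_e·c) ≈ 2.42631024 pm:
cos θ = 1 - Δλ/λ_C
cos θ = 1 - 0.4634/2.42631024
cos θ = 0.809010

θ = arccos(0.809010)
θ = 36.00°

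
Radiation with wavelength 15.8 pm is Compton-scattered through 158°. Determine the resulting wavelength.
20.4759 pm

Using the Compton scattering formula:
λ' = λ + Δλ = λ + λ_C(1 - cos θ)

Given:
- Initial wavelength λ = 15.8 pm
- Scattering angle θ = 158°
- Compton wavelength λ_C ≈ 2.4263 pm

Calculate the shift:
Δλ = 2.4263 × (1 - cos(158°))
Δλ = 2.4263 × 1.9272
Δλ = 4.6759 pm

Final wavelength:
λ' = 15.8 + 4.6759 = 20.4759 pm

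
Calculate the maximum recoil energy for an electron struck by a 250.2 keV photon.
123.7890 keV

Maximum energy transfer occurs at θ = 180° (backscattering).

Initial photon: E₀ = 250.2 keV → λ₀ = 4.9554 pm

Maximum Compton shift (at 180°):
Δλ_max = 2λ_C = 2 × 2.4263 = 4.8526 pm

Final wavelength:
λ' = 4.9554 + 4.8526 = 9.8080 pm

Minimum photon energy (maximum energy to electron):
E'_min = hc/λ' = 126.4110 keV

Maximum electron kinetic energy:
K_max = E₀ - E'_min = 250.2000 - 126.4110 = 123.7890 keV

(Intermediate values are shown rounded; full precision is carried through to the final answer.)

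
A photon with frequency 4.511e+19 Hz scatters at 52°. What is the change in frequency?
5.551e+18 Hz (decrease)

Convert frequency to wavelength (c = 299792458 m/s):
λ₀ = c/f₀ = 299792458/4.511e+19 = 6.6458093e-12 m = 6.6458 pm

Calculate Compton shift:
Δλ = λ_C(1 - cos(52°)) = 0.9325 pm

Final wavelength:
λ' = λ₀ + Δλ = 6.6458 + 0.9325 = 7.5783 pm

Final frequency:
f' = c/λ' = 299792458/7.5783338e-12 = 3.9559152e+19 Hz

Frequency shift (decrease):
Δf = f₀ - f' = 4.511e+19 - 3.9559152e+19 = 5.551e+18 Hz

(Intermediate values are shown rounded; full precision is carried through to the final answer.)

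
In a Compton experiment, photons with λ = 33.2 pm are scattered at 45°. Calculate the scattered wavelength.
33.9106 pm

Using the Compton scattering formula:
λ' = λ + Δλ = λ + λ_C(1 - cos θ)

Given:
- Initial wavelength λ = 33.2 pm
- Scattering angle θ = 45°
- Compton wavelength λ_C ≈ 2.4263 pm

Calculate the shift:
Δλ = 2.4263 × (1 - cos(45°))
Δλ = 2.4263 × 0.2929
Δλ = 0.7106 pm

Final wavelength:
λ' = 33.2 + 0.7106 = 33.9106 pm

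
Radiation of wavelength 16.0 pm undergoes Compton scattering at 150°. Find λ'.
20.5276 pm

Using the Compton formula: λ' = λ + λ_C(1 − cos θ)

For θ = 150°, cos θ = -√3/2 (exact) ≈ -0.8660, so:
1 − cos 150° = 1 − (-√3/2) ≈ 1.8660

Δλ = λ_C × 1.8660 = 2.4263 × 1.8660 = 4.5276 pm

λ' = 16.0 + 4.5276 = 20.5276 pm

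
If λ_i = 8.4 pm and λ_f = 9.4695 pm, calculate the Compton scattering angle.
56.00°

First find the wavelength shift:
Δλ = λ' - λ = 9.4695 - 8.4 = 1.0695 pm

Using Δλ = λ_C(1 - cos θ), with λ_C = h/(m_e·c) ≈ 2.42631024 pm:
cos θ = 1 - Δλ/λ_C
cos θ = 1 - 1.0695/2.42631024
cos θ = 0.559207

θ = arccos(0.559207)
θ = 56.00°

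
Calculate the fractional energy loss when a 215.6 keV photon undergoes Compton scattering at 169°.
0.4554 (or 45.54%)

Calculate initial and final photon energies:

Initial: E₀ = 215.6 keV → λ₀ = 5.7507 pm
Compton shift: Δλ = 4.8080 pm
Final wavelength: λ' = 10.5587 pm
Final energy: E' = 117.4237 keV

Fractional energy loss:
(E₀ - E')/E₀ = (215.6000 - 117.4237)/215.6000
= 98.1763/215.6000
= 0.4554
= 45.54%

(Intermediate values are shown rounded; full precision is carried through to the final answer.)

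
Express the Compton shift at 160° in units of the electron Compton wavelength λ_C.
1.9397 λ_C

The Compton shift formula is:
Δλ = λ_C(1 - cos θ)

Dividing both sides by λ_C:
Δλ/λ_C = 1 - cos θ

For θ = 160°:
Δλ/λ_C = 1 - cos(160°)
Δλ/λ_C = 1 - -0.9397
Δλ/λ_C = 1.9397

This means the shift is 1.9397 × λ_C = 4.7063 pm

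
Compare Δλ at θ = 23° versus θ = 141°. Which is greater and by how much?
141° produces the larger shift by a factor of 22.355

Calculate both shifts using Δλ = λ_C(1 - cos θ):

For θ₁ = 23°:
Δλ₁ = 2.4263 × (1 - cos(23°))
Δλ₁ = 2.4263 × 0.0795
Δλ₁ = 0.1929 pm

For θ₂ = 141°:
Δλ₂ = 2.4263 × (1 - cos(141°))
Δλ₂ = 2.4263 × 1.7771
Δλ₂ = 4.3119 pm

The 141° angle produces the larger shift.
Ratio: 4.3119/0.1929 = 22.355

(Intermediate values are shown rounded; full precision is carried through to the final answer.)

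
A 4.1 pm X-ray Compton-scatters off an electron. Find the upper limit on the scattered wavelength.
8.9526 pm (at θ = 180°)

The Compton shift is Δλ = λ_C(1 − cos θ).

Since cos θ ranges from −1 to 1, the factor (1 − cos θ) ranges from 0 to 2; the maximum shift occurs at θ = 180° (backscattering):
Δλ_max = 2λ_C = 2 × 2.4263 pm = 4.8526 pm

Maximum scattered wavelength:
λ'_max = λ₀ + Δλ_max = 4.1 + 4.8526 = 8.9526 pm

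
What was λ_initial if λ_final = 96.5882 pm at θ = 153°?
92.0000 pm

From λ' = λ + Δλ, we have λ = λ' - Δλ

First calculate the Compton shift:
Δλ = λ_C(1 - cos θ)
Δλ = 2.4263 × (1 - cos(153°))
Δλ = 2.4263 × 1.8910
Δλ = 4.5882 pm

Initial wavelength:
λ = λ' - Δλ
λ = 96.5882 - 4.5882
λ = 92.0000 pm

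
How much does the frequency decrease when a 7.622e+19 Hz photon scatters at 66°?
2.042e+19 Hz (decrease)

Convert frequency to wavelength (c = 299792458 m/s):
λ₀ = c/f₀ = 299792458/7.622e+19 = 3.9332519e-12 m = 3.9333 pm

Calculate Compton shift:
Δλ = λ_C(1 - cos(66°)) = 1.4394 pm

Final wavelength:
λ' = λ₀ + Δλ = 3.9333 + 1.4394 = 5.3727 pm

Final frequency:
f' = c/λ' = 299792458/5.3726928e-12 = 5.5799292e+19 Hz

Frequency shift (decrease):
Δf = f₀ - f' = 7.622e+19 - 5.5799292e+19 = 2.042e+19 Hz

(Intermediate values are shown rounded; full precision is carried through to the final answer.)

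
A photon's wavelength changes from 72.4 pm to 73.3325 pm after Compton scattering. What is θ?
52.00°

First find the wavelength shift:
Δλ = λ' - λ = 73.3325 - 72.4 = 0.9325 pm

Using Δλ = λ_C(1 - cos θ), with λ_C = h/(m_e·c) ≈ 2.42631024 pm:
cos θ = 1 - Δλ/λ_C
cos θ = 1 - 0.9325/2.42631024
cos θ = 0.615672

θ = arccos(0.615672)
θ = 52.00°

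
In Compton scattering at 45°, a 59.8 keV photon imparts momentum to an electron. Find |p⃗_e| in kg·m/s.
2.4075e-23 kg·m/s

The electron is initially at rest, so by conservation of momentum:
p⃗_e = p⃗₀ − p⃗'  (incident photon momentum minus scattered photon momentum)

Photon momentum magnitudes (p = h/λ = E/c):
λ₀ = hc/E₀ = 20.7331 pm → p₀ = h/λ₀ = 3.1959e-23 kg·m/s
Δλ = λ_C(1 − cos 45°) = 0.7106 pm
λ' = 21.4438 pm → p' = h/λ' = 3.0900e-23 kg·m/s

The scattered photon makes angle θ = 45° with the incident direction, so by the law of cosines:
|p⃗_e|² = p₀² + p'² − 2p₀p'cos θ
|p⃗_e|² = (3.1959e-23)² + (3.0900e-23)² − 2·3.1959e-23·3.0900e-23·cos(45°)
|p⃗_e| = 2.4075e-23 kg·m/s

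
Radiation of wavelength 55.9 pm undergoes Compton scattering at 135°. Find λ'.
60.0420 pm

Using the Compton formula: λ' = λ + λ_C(1 − cos θ)

For θ = 135°, cos θ = -√2/2 (exact) ≈ -0.7071, so:
1 − cos 135° = 1 − (-√2/2) ≈ 1.7071

Δλ = λ_C × 1.7071 = 2.4263 × 1.7071 = 4.1420 pm

λ' = 55.9 + 4.1420 = 60.0420 pm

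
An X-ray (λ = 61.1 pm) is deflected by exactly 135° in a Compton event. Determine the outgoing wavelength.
65.2420 pm

Using the Compton formula: λ' = λ + λ_C(1 − cos θ)

For θ = 135°, cos θ = -√2/2 (exact) ≈ -0.7071, so:
1 − cos 135° = 1 − (-√2/2) ≈ 1.7071

Δλ = λ_C × 1.7071 = 2.4263 × 1.7071 = 4.1420 pm

λ' = 61.1 + 4.1420 = 65.2420 pm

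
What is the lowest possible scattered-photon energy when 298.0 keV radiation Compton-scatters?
137.5590 keV (at θ = 180°)

The scattered photon has minimum energy when its wavelength is maximum, i.e., when the Compton shift Δλ = λ_C(1 − cos θ) is maximum. This occurs at θ = 180° (backscattering), giving Δλ_max = 2λ_C = 4.8526 pm.

Initial wavelength: λ₀ = hc/E₀ = 4.1605 pm
Maximum final wavelength: λ'_max = λ₀ + 2λ_C = 4.1605 + 4.8526 = 9.0132 pm
Minimum final energy: E'_min = hc/λ'_max = 137.5590 keV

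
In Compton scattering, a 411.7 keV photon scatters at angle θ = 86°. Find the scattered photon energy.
235.3277 keV

First convert energy to wavelength:
λ = hc/E, with hc ≈ 1239.842 keV·pm (i.e. 1239.842 eV·nm)

For E = 411.7 keV = 411700 eV:
λ = 1239.842 keV·pm / 411.7 keV
λ = 3.0115 pm

Calculate the Compton shift:
Δλ = λ_C(1 - cos(86°)) = 2.4263 × 0.9302
Δλ = 2.2571 pm

Final wavelength:
λ' = 3.0115 + 2.2571 = 5.2686 pm

Final energy:
E' = hc/λ' = 1239.842 / 5.2686 = 235.3277 keV

(Intermediate values are shown rounded; full precision is carried through to the final answer.)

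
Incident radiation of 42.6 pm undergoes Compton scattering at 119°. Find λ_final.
46.2026 pm

Using the Compton scattering formula:
λ' = λ + Δλ = λ + λ_C(1 - cos θ)

Given:
- Initial wavelength λ = 42.6 pm
- Scattering angle θ = 119°
- Compton wavelength λ_C ≈ 2.4263 pm

Calculate the shift:
Δλ = 2.4263 × (1 - cos(119°))
Δλ = 2.4263 × 1.4848
Δλ = 3.6026 pm

Final wavelength:
λ' = 42.6 + 3.6026 = 46.2026 pm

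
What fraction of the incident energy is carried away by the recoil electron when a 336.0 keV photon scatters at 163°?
0.5626 (or 56.26%)

Calculate initial and final photon energies:

Initial: E₀ = 336.0 keV → λ₀ = 3.6900 pm
Compton shift: Δλ = 4.7466 pm
Final wavelength: λ' = 8.4366 pm
Final energy: E' = 146.9598 keV

Fractional energy loss:
(E₀ - E')/E₀ = (336.0000 - 146.9598)/336.0000
= 189.0402/336.0000
= 0.5626
= 56.26%

(Intermediate values are shown rounded; full precision is carried through to the final answer.)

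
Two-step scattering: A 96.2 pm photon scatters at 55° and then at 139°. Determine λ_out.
101.4921 pm

Apply Compton shift twice:

First scattering at θ₁ = 55°:
Δλ₁ = λ_C(1 - cos(55°))
Δλ₁ = 2.4263 × 0.4264
Δλ₁ = 1.0346 pm

After first scattering:
λ₁ = 96.2 + 1.0346 = 97.2346 pm

Second scattering at θ₂ = 139°:
Δλ₂ = λ_C(1 - cos(139°))
Δλ₂ = 2.4263 × 1.7547
Δλ₂ = 4.2575 pm

Final wavelength:
λ₂ = 97.2346 + 4.2575 = 101.4921 pm

Total shift: Δλ_total = 1.0346 + 4.2575 = 5.2921 pm

(Intermediate values are shown rounded; full precision is carried through to the final answer.)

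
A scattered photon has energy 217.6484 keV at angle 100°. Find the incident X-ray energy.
435.2000 keV

Convert final energy to wavelength (hc ≈ 1239.842 keV·pm):
λ' = hc/E' = 1239.842 / 217.6484 = 5.6965 pm

Calculate the Compton shift:
Δλ = λ_C(1 - cos(100°))
Δλ = 2.4263 × (1 - cos(100°))
Δλ = 2.8476 pm

Initial wavelength:
λ = λ' - Δλ = 5.6965 - 2.8476 = 2.8489 pm

Initial energy:
E = hc/λ = 1239.842 / 2.8489 = 435.2000 keV

(Intermediate values are shown rounded; full precision is carried through to the final answer.)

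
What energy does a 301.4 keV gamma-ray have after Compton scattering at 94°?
184.7981 keV

First convert energy to wavelength:
λ = hc/E, with hc ≈ 1239.842 keV·pm (i.e. 1239.842 eV·nm)

For E = 301.4 keV = 301400 eV:
λ = 1239.842 keV·pm / 301.4 keV
λ = 4.1136 pm

Calculate the Compton shift:
Δλ = λ_C(1 - cos(94°)) = 2.4263 × 1.0698
Δλ = 2.5956 pm

Final wavelength:
λ' = 4.1136 + 2.5956 = 6.7092 pm

Final energy:
E' = hc/λ' = 1239.842 / 6.7092 = 184.7981 keV

(Intermediate values are shown rounded; full precision is carried through to the final answer.)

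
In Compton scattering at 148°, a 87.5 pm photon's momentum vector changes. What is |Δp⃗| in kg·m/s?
1.4204e-23 kg·m/s

Photon momentum magnitude is p = h/λ.

Initial momentum:
p₀ = h/λ = 6.6261e-34/8.7500e-11 = 7.5727e-24 kg·m/s

After scattering:
λ' = λ + Δλ = 87.5 + 4.4839 = 91.9839 pm
p' = h/λ' = 6.6261e-34/9.1984e-11 = 7.2035e-24 kg·m/s

Momentum is a vector; the scattered photon's direction makes angle θ = 148° with the incident direction. The magnitude of the vector change Δp⃗ = p⃗₀ − p⃗' is found from the law of cosines:
|Δp⃗|² = p₀² + p'² − 2p₀p'cos θ
|Δp⃗|² = (7.5727e-24)² + (7.2035e-24)² − 2·7.5727e-24·7.2035e-24·cos(148°)
|Δp⃗| = 1.4204e-23 kg·m/s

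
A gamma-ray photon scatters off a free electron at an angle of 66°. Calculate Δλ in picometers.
1.4394 pm

Using the Compton scattering formula:
Δλ = λ_C(1 - cos θ)

where λ_C = h/(m_e·c) ≈ 2.4263 pm is the Compton wavelength of an electron.

For θ = 66°:
cos(66°) = 0.4067
1 - cos(66°) = 0.5933

Δλ = 2.4263 × 0.5933
Δλ = 1.4394 pm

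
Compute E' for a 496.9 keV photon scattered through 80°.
275.5119 keV

First convert energy to wavelength:
λ = hc/E, with hc ≈ 1239.842 keV·pm (i.e. 1239.842 eV·nm)

For E = 496.9 keV = 496900 eV:
λ = 1239.842 keV·pm / 496.9 keV
λ = 2.4952 pm

Calculate the Compton shift:
Δλ = λ_C(1 - cos(80°)) = 2.4263 × 0.8264
Δλ = 2.0050 pm

Final wavelength:
λ' = 2.4952 + 2.0050 = 4.5001 pm

Final energy:
E' = hc/λ' = 1239.842 / 4.5001 = 275.5119 keV

(Intermediate values are shown rounded; full precision is carried through to the final answer.)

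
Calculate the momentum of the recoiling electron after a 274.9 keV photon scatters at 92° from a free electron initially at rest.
1.7736e-22 kg·m/s

The electron is initially at rest, so by conservation of momentum:
p⃗_e = p⃗₀ − p⃗'  (incident photon momentum minus scattered photon momentum)

Photon momentum magnitudes (p = h/λ = E/c):
λ₀ = hc/E₀ = 4.5102 pm → p₀ = h/λ₀ = 1.4691e-22 kg·m/s
Δλ = λ_C(1 − cos 92°) = 2.5110 pm
λ' = 7.0211 pm → p' = h/λ' = 9.4373e-23 kg·m/s

The scattered photon makes angle θ = 92° with the incident direction, so by the law of cosines:
|p⃗_e|² = p₀² + p'² − 2p₀p'cos θ
|p⃗_e|² = (1.4691e-22)² + (9.4373e-23)² − 2·1.4691e-22·9.4373e-23·cos(92°)
|p⃗_e| = 1.7736e-22 kg·m/s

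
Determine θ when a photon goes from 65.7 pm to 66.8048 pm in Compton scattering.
57.00°

First find the wavelength shift:
Δλ = λ' - λ = 66.8048 - 65.7 = 1.1048 pm

Using Δλ = λ_C(1 - cos θ), with λ_C = h/(m_e·c) ≈ 2.42631024 pm:
cos θ = 1 - Δλ/λ_C
cos θ = 1 - 1.1048/2.42631024
cos θ = 0.544658

θ = arccos(0.544658)
θ = 57.00°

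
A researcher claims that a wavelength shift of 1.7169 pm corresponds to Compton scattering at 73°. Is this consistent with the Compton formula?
Yes, consistent

Calculate the expected shift for θ = 73°:

Δλ_expected = λ_C(1 - cos(73°))
Δλ_expected = 2.4263 × (1 - cos(73°))
Δλ_expected = 2.4263 × 0.7076
Δλ_expected = 1.7169 pm

Given shift: 1.7169 pm
Expected shift: 1.7169 pm
Difference: 0.0000 pm

The values match. This is consistent with Compton scattering at the stated angle.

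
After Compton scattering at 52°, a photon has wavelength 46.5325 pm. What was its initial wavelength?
45.6000 pm

From λ' = λ + Δλ, we have λ = λ' - Δλ

First calculate the Compton shift:
Δλ = λ_C(1 - cos θ)
Δλ = 2.4263 × (1 - cos(52°))
Δλ = 2.4263 × 0.3843
Δλ = 0.9325 pm

Initial wavelength:
λ = λ' - Δλ
λ = 46.5325 - 0.9325
λ = 45.6000 pm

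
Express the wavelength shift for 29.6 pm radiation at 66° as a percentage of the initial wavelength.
4.8630%

Calculate the Compton shift:
Δλ = λ_C(1 - cos(66°))
Δλ = 2.4263 × (1 - cos(66°))
Δλ = 2.4263 × 0.5933
Δλ = 1.4394 pm

Percentage change:
(Δλ/λ₀) × 100 = (1.4394/29.6) × 100
= 4.8630%

(Intermediate values are shown rounded; full precision is carried through to the final answer.)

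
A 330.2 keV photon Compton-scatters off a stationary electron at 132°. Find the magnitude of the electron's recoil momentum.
2.4166e-22 kg·m/s

The electron is initially at rest, so by conservation of momentum:
p⃗_e = p⃗₀ − p⃗'  (incident photon momentum minus scattered photon momentum)

Photon momentum magnitudes (p = h/λ = E/c):
λ₀ = hc/E₀ = 3.7548 pm → p₀ = h/λ₀ = 1.7647e-22 kg·m/s
Δλ = λ_C(1 − cos 132°) = 4.0498 pm
λ' = 7.8046 pm → p' = h/λ' = 8.4899e-23 kg·m/s

The scattered photon makes angle θ = 132° with the incident direction, so by the law of cosines:
|p⃗_e|² = p₀² + p'² − 2p₀p'cos θ
|p⃗_e|² = (1.7647e-22)² + (8.4899e-23)² − 2·1.7647e-22·8.4899e-23·cos(132°)
|p⃗_e| = 2.4166e-22 kg·m/s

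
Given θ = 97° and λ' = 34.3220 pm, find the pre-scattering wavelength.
31.6000 pm

From λ' = λ + Δλ, we have λ = λ' - Δλ

First calculate the Compton shift:
Δλ = λ_C(1 - cos θ)
Δλ = 2.4263 × (1 - cos(97°))
Δλ = 2.4263 × 1.1219
Δλ = 2.7220 pm

Initial wavelength:
λ = λ' - Δλ
λ = 34.3220 - 2.7220
λ = 31.6000 pm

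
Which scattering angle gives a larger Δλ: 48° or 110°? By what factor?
110° produces the larger shift by a factor of 4.056

Calculate both shifts using Δλ = λ_C(1 - cos θ):

For θ₁ = 48°:
Δλ₁ = 2.4263 × (1 - cos(48°))
Δλ₁ = 2.4263 × 0.3309
Δλ₁ = 0.8028 pm

For θ₂ = 110°:
Δλ₂ = 2.4263 × (1 - cos(110°))
Δλ₂ = 2.4263 × 1.3420
Δλ₂ = 3.2562 pm

The 110° angle produces the larger shift.
Ratio: 3.2562/0.8028 = 4.056

(Intermediate values are shown rounded; full precision is carried through to the final answer.)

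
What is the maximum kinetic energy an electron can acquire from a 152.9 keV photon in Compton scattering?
57.2440 keV

Maximum energy transfer occurs at θ = 180° (backscattering).

Initial photon: E₀ = 152.9 keV → λ₀ = 8.1088 pm

Maximum Compton shift (at 180°):
Δλ_max = 2λ_C = 2 × 2.4263 = 4.8526 pm

Final wavelength:
λ' = 8.1088 + 4.8526 = 12.9615 pm

Minimum photon energy (maximum energy to electron):
E'_min = hc/λ' = 95.6560 keV

Maximum electron kinetic energy:
K_max = E₀ - E'_min = 152.9000 - 95.6560 = 57.2440 keV

(Intermediate values are shown rounded; full precision is carried through to the final answer.)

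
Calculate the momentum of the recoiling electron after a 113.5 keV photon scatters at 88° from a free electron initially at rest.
7.7220e-23 kg·m/s

The electron is initially at rest, so by conservation of momentum:
p⃗_e = p⃗₀ − p⃗'  (incident photon momentum minus scattered photon momentum)

Photon momentum magnitudes (p = h/λ = E/c):
λ₀ = hc/E₀ = 10.9237 pm → p₀ = h/λ₀ = 6.0658e-23 kg·m/s
Δλ = λ_C(1 − cos 88°) = 2.3416 pm
λ' = 13.2654 pm → p' = h/λ' = 4.9950e-23 kg·m/s

The scattered photon makes angle θ = 88° with the incident direction, so by the law of cosines:
|p⃗_e|² = p₀² + p'² − 2p₀p'cos θ
|p⃗_e|² = (6.0658e-23)² + (4.9950e-23)² − 2·6.0658e-23·4.9950e-23·cos(88°)
|p⃗_e| = 7.7220e-23 kg·m/s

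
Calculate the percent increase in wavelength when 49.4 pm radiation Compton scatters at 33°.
0.7924%

Calculate the Compton shift:
Δλ = λ_C(1 - cos(33°))
Δλ = 2.4263 × (1 - cos(33°))
Δλ = 2.4263 × 0.1613
Δλ = 0.3914 pm

Percentage change:
(Δλ/λ₀) × 100 = (0.3914/49.4) × 100
= 0.7924%

(Intermediate values are shown rounded; full precision is carried through to the final answer.)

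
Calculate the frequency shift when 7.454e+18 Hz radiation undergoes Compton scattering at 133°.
6.867e+17 Hz (decrease)

Convert frequency to wavelength (c = 299792458 m/s):
λ₀ = c/f₀ = 299792458/7.454e+18 = 4.0219004e-11 m = 40.2190 pm

Calculate Compton shift:
Δλ = λ_C(1 - cos(133°)) = 4.0810 pm

Final wavelength:
λ' = λ₀ + Δλ = 40.2190 + 4.0810 = 44.3001 pm

Final frequency:
f' = c/λ' = 299792458/4.4300054e-11 = 6.7673158e+18 Hz

Frequency shift (decrease):
Δf = f₀ - f' = 7.454e+18 - 6.7673158e+18 = 6.867e+17 Hz

(Intermediate values are shown rounded; full precision is carried through to the final answer.)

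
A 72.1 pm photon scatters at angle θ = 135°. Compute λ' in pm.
76.2420 pm

Using the Compton scattering formula:
λ' = λ + Δλ = λ + λ_C(1 - cos θ)

Given:
- Initial wavelength λ = 72.1 pm
- Scattering angle θ = 135°
- Compton wavelength λ_C ≈ 2.4263 pm

Calculate the shift:
Δλ = 2.4263 × (1 - cos(135°))
Δλ = 2.4263 × 1.7071
Δλ = 4.1420 pm

Final wavelength:
λ' = 72.1 + 4.1420 = 76.2420 pm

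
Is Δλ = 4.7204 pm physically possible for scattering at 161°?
Yes, consistent

Calculate the expected shift for θ = 161°:

Δλ_expected = λ_C(1 - cos(161°))
Δλ_expected = 2.4263 × (1 - cos(161°))
Δλ_expected = 2.4263 × 1.9455
Δλ_expected = 4.7204 pm

Given shift: 4.7204 pm
Expected shift: 4.7204 pm
Difference: 0.0000 pm

The values match. This is consistent with Compton scattering at the stated angle.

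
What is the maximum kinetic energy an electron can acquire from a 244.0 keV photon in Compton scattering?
119.1913 keV

Maximum energy transfer occurs at θ = 180° (backscattering).

Initial photon: E₀ = 244.0 keV → λ₀ = 5.0813 pm

Maximum Compton shift (at 180°):
Δλ_max = 2λ_C = 2 × 2.4263 = 4.8526 pm

Final wavelength:
λ' = 5.0813 + 4.8526 = 9.9339 pm

Minimum photon energy (maximum energy to electron):
E'_min = hc/λ' = 124.8087 keV

Maximum electron kinetic energy:
K_max = E₀ - E'_min = 244.0000 - 124.8087 = 119.1913 keV

(Intermediate values are shown rounded; full precision is carried through to the final answer.)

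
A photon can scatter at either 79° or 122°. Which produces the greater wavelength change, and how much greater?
122° produces the larger shift by a factor of 1.891

Calculate both shifts using Δλ = λ_C(1 - cos θ):

For θ₁ = 79°:
Δλ₁ = 2.4263 × (1 - cos(79°))
Δλ₁ = 2.4263 × 0.8092
Δλ₁ = 1.9633 pm

For θ₂ = 122°:
Δλ₂ = 2.4263 × (1 - cos(122°))
Δλ₂ = 2.4263 × 1.5299
Δλ₂ = 3.7121 pm

The 122° angle produces the larger shift.
Ratio: 3.7121/1.9633 = 1.891

(Intermediate values are shown rounded; full precision is carried through to the final answer.)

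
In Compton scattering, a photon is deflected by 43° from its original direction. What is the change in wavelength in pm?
0.6518 pm

Using the Compton scattering formula:
Δλ = λ_C(1 - cos θ)

where λ_C = h/(m_e·c) ≈ 2.4263 pm is the Compton wavelength of an electron.

For θ = 43°:
cos(43°) = 0.7314
1 - cos(43°) = 0.2686

Δλ = 2.4263 × 0.2686
Δλ = 0.6518 pm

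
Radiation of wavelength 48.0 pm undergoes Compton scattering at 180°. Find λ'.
52.8526 pm

Using the Compton formula: λ' = λ + λ_C(1 − cos θ)

For θ = 180°, cos θ = -1 (exact) = -1.0000, so:
1 − cos 180° = 1 − (-1) = 2.0000

Δλ = λ_C × 2.0000 = 2.4263 × 2.0000 = 4.8526 pm

λ' = 48.0 + 4.8526 = 52.8526 pm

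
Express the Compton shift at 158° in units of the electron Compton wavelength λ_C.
1.9272 λ_C

The Compton shift formula is:
Δλ = λ_C(1 - cos θ)

Dividing both sides by λ_C:
Δλ/λ_C = 1 - cos θ

For θ = 158°:
Δλ/λ_C = 1 - cos(158°)
Δλ/λ_C = 1 - -0.9272
Δλ/λ_C = 1.9272

This means the shift is 1.9272 × λ_C = 4.6759 pm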